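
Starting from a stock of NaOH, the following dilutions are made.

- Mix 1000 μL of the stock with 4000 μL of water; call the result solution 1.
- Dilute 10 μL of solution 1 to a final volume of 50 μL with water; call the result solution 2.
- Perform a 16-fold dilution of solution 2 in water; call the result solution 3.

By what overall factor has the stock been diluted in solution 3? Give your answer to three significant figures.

400

Step 1: 1000 μL + 4000 μL = 5000 μL total → factor 5000/1000 = 5
Step 2: 10 μL brought to 50 μL → factor 50/10 = 5
Step 3: 16-fold → factor 16
Overall dilution factor = 5 × 5 × 16 = 400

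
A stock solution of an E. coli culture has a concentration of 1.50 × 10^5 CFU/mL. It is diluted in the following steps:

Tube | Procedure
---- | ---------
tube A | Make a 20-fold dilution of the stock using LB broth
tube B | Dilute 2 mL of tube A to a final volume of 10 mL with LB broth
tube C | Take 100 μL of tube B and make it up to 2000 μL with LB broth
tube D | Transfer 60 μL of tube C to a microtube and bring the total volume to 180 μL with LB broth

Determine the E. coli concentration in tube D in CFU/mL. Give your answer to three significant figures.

Step 1: 20-fold → factor 20
Step 2: 2 mL brought to 10 mL → factor 10/2 = 5
Step 3: 100 μL brought to 2000 μL → factor 2000/100 = 20
Step 4: 60 μL brought to 180 μL → factor 180/60 = 3
Overall dilution factor = 20 × 5 × 20 × 3 = 6000
Final = 1.50 × 10^5 CFU/mL / 6000 = 25.0 CFU/mL

25.0 CFU/mL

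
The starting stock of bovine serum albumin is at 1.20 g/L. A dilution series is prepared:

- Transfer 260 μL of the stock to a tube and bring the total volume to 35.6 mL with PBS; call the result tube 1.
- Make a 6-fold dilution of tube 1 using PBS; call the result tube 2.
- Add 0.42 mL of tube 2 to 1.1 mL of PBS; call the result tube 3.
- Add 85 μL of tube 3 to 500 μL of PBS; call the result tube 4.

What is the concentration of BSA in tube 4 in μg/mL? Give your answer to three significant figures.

Step 1: 260 μL brought to 35.6 mL → factor 35600/260 = 136.92
Step 2: 6-fold → factor 6
Step 3: 0.42 mL + 1.1 mL = 1.52 mL total → factor 1.52/0.42 = 3.619
Step 4: 85 μL + 500 μL = 585 μL total → factor 585/85 = 6.8824
Overall dilution factor = 136.92 × 6 × 3.619 × 6.8824 = 20463
Final = 1.20 g/L / 20463 = 5.864 × 10^-5 g/L = 0.0586 μg/mL

0.0586 μg/mL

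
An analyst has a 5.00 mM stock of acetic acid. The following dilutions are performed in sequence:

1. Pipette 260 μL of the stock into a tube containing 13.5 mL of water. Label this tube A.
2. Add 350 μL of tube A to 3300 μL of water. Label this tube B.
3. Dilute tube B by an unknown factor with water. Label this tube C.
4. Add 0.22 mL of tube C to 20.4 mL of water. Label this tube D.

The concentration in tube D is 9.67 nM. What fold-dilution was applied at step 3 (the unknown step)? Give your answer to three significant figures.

Step 1: 260 μL + 13.5 mL = 13760 μL total → factor 13760/260 = 52.923
Step 2: 350 μL + 3300 μL = 3650 μL total → factor 3650/350 = 10.429
Step 3: unknown factor x
Step 4: 0.22 mL + 20.4 mL = 20.62 mL total → factor 20.62/0.22 = 93.727
Product of known-step factors = 51729
Overall factor = 5.00 mM / (9.67 nM) = 5.1706 × 10^5
x = 5.1706 × 10^5 / 51729 = 10.0

10.0-fold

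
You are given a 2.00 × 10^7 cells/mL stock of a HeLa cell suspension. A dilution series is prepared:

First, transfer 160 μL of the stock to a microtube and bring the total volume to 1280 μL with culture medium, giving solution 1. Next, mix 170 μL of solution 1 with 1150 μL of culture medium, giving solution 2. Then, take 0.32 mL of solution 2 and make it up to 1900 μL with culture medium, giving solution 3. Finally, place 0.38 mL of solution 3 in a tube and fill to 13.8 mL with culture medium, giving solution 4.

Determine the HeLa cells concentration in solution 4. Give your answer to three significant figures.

1.49 × 10^3 cells/mL

Step 1: 160 μL brought to 1280 μL → factor 1280/160 = 8
Step 2: 170 μL + 1150 μL = 1320 μL total → factor 1320/170 = 7.7647
Step 3: 0.32 mL brought to 1900 μL → factor 1.9/0.32 = 5.9375
Step 4: 0.38 mL brought to 13.8 mL → factor 13.8/0.38 = 36.316
Overall dilution factor = 8 × 7.7647 × 5.9375 × 36.316 = 13394
Final = 2.00 × 10^7 cells/mL / 13394 = 1.49 × 10^3 cells/mL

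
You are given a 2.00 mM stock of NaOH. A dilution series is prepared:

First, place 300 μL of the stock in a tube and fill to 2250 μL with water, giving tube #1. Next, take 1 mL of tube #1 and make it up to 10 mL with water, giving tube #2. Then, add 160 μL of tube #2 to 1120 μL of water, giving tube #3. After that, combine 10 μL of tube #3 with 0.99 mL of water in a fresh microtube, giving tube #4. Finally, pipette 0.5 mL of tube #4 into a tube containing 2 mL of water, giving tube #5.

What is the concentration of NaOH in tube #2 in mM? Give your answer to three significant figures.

Step 1: 300 μL brought to 2250 μL → factor 2250/300 = 7.5
Step 2: 1 mL brought to 10 mL → factor 10/1 = 10
Dilution factor through tube #2 = 7.5 × 10 = 75
[tube #2] = 2.00 mM / 75 = 0.0267 mM

0.0267 mM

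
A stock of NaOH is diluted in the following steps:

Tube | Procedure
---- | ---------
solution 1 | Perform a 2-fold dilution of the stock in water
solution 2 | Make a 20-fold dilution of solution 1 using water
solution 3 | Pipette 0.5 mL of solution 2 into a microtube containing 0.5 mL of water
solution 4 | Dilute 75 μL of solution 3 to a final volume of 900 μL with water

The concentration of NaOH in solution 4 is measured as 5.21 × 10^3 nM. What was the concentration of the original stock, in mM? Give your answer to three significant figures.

5.00 mM

Step 1: 2-fold → factor 2
Step 2: 20-fold → factor 20
Step 3: 0.5 mL + 0.5 mL = 1 mL total → factor 1/0.5 = 2
Step 4: 75 μL brought to 900 μL → factor 900/75 = 12
Overall dilution factor = 2 × 20 × 2 × 12 = 960
Stock = 5.21 × 10^3 nM × 960 = 5.002 × 10^6 nM = 5.00 mM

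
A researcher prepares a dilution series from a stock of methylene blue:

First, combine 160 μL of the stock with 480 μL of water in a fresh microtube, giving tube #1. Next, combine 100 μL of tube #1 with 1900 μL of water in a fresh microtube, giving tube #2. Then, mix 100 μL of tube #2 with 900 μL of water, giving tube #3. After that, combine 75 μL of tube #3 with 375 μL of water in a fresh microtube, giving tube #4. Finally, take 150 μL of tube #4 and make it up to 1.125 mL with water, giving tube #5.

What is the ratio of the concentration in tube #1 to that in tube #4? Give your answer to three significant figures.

Step 1: 160 μL + 480 μL = 640 μL total → factor 640/160 = 4
Step 2: 100 μL + 1900 μL = 2000 μL total → factor 2000/100 = 20
Step 3: 100 μL + 900 μL = 1000 μL total → factor 1000/100 = 10
Step 4: 75 μL + 375 μL = 450 μL total → factor 450/75 = 6
Dilution factor to tube #1 = 4; to tube #4 = 4800
[tube #1]/[tube #4] = (factor to tube #4)/(factor to tube #1) = 4800/4 = 1.20 × 10^3

1.20 × 10^3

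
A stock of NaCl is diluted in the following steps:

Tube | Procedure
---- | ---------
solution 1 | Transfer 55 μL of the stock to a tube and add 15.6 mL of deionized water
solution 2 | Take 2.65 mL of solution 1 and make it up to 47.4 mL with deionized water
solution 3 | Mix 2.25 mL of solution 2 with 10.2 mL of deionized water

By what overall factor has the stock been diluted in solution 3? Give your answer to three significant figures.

Step 1: 55 μL + 15.6 mL = 15655 μL total → factor 15655/55 = 284.64
Step 2: 2.65 mL brought to 47.4 mL → factor 47.4/2.65 = 17.887
Step 3: 2.25 mL + 10.2 mL = 12.45 mL total → factor 12.45/2.25 = 5.5333
Overall dilution factor = 284.64 × 17.887 × 5.5333 = 28171

2.82 × 10^4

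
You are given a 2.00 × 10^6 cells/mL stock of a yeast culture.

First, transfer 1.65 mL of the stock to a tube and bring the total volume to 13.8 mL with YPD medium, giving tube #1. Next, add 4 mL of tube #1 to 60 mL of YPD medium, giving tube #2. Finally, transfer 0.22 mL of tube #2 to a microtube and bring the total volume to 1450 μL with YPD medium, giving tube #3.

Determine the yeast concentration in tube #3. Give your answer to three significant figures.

Step 1: 1.65 mL brought to 13.8 mL → factor 13.8/1.65 = 8.3636
Step 2: 4 mL + 60 mL = 64 mL total → factor 64/4 = 16
Step 3: 0.22 mL brought to 1450 μL → factor 1.45/0.22 = 6.5909
Overall dilution factor = 8.3636 × 16 × 6.5909 = 881.98
Final = 2.00 × 10^6 cells/mL / 881.98 = 2.27 × 10^3 cells/mL

2.27 × 10^3 cells/mL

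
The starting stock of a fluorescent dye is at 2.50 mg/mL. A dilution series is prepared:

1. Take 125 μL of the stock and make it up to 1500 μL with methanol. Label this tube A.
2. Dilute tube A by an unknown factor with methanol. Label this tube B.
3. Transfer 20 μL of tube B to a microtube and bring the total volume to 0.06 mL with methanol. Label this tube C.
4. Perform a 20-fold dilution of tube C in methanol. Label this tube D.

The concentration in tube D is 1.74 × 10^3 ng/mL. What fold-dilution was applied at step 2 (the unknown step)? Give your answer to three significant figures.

Step 1: 125 μL brought to 1500 μL → factor 1500/125 = 12
Step 2: unknown factor x
Step 3: 20 μL brought to 0.06 mL → factor 60/20 = 3
Step 4: 20-fold → factor 20
Product of known-step factors = 720
Overall factor = 2.50 mg/mL / (1.74 × 10^3 ng/mL) = 1436.8
x = 1436.8 / 720 = 2.00

2.00-fold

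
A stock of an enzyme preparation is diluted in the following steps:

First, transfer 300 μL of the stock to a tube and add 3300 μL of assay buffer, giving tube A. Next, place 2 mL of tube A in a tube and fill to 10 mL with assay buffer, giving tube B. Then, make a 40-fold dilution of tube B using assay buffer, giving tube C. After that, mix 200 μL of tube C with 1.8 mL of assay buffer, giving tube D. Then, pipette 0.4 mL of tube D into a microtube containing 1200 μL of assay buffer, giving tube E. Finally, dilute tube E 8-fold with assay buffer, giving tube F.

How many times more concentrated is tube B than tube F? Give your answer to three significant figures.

1.28 × 10^4

Step 1: 300 μL + 3300 μL = 3600 μL total → factor 3600/300 = 12
Step 2: 2 mL brought to 10 mL → factor 10/2 = 5
Step 3: 40-fold → factor 40
Step 4: 200 μL + 1.8 mL = 2000 μL total → factor 2000/200 = 10
Step 5: 0.4 mL + 1200 μL = 1.6 mL total → factor 1.6/0.4 = 4
Step 6: 8-fold → factor 8
Dilution factor to tube B = 60; to tube F = 7.68 × 10^5
[tube B]/[tube F] = (factor to tube F)/(factor to tube B) = 7.68 × 10^5/60 = 1.28 × 10^4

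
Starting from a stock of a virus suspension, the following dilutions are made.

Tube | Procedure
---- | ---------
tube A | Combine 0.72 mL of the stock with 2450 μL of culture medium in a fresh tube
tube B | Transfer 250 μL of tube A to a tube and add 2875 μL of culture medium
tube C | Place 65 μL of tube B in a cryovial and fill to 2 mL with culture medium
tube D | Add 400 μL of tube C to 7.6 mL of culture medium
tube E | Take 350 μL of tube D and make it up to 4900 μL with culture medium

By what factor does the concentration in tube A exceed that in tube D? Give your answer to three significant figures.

Step 1: 0.72 mL + 2450 μL = 3.17 mL total → factor 3.17/0.72 = 4.4028
Step 2: 250 μL + 2875 μL = 3125 μL total → factor 3125/250 = 12.5
Step 3: 65 μL brought to 2 mL → factor 2000/65 = 30.769
Step 4: 400 μL + 7.6 mL = 8000 μL total → factor 8000/400 = 20
Dilution factor to tube A = 4.4028; to tube D = 33868
[tube A]/[tube D] = (factor to tube D)/(factor to tube A) = 33868/4.4028 = 7.69 × 10^3

7.69 × 10^3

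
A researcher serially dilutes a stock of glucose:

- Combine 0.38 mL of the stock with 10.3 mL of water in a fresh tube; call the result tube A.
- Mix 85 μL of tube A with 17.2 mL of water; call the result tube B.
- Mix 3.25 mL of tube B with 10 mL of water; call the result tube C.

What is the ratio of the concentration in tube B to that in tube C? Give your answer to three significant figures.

Step 1: 0.38 mL + 10.3 mL = 10.68 mL total → factor 10.68/0.38 = 28.105
Step 2: 85 μL + 17.2 mL = 17285 μL total → factor 17285/85 = 203.35
Step 3: 3.25 mL + 10 mL = 13.25 mL total → factor 13.25/3.25 = 4.0769
Dilution factor to tube B = 5715.3; to tube C = 23301
[tube B]/[tube C] = (factor to tube C)/(factor to tube B) = 23301/5715.3 = 4.08

4.08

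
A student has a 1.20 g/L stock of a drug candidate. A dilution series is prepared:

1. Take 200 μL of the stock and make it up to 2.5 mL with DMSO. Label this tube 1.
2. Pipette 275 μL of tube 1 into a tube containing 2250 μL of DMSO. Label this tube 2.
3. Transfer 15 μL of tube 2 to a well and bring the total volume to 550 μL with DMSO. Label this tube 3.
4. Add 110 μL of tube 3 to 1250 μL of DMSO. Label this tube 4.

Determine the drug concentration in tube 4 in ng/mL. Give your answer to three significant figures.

23.1 ng/mL

Step 1: 200 μL brought to 2.5 mL → factor 2500/200 = 12.5
Step 2: 275 μL + 2250 μL = 2525 μL total → factor 2525/275 = 9.1818
Step 3: 15 μL brought to 550 μL → factor 550/15 = 36.667
Step 4: 110 μL + 1250 μL = 1360 μL total → factor 1360/110 = 12.364
Overall dilution factor = 12.5 × 9.1818 × 36.667 × 12.364 = 52030
Final = 1.20 g/L / 52030 = 2.306 × 10^-5 g/L = 23.1 ng/mL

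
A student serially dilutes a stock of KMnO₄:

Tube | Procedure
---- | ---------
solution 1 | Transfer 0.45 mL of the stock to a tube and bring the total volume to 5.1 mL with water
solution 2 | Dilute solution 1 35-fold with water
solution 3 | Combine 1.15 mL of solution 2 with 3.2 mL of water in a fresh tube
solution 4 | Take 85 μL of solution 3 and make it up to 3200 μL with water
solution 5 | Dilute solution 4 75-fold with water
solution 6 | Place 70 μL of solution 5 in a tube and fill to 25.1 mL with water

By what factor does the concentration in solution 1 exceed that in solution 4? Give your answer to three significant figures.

4.98 × 10^3

Step 1: 0.45 mL brought to 5.1 mL → factor 5.1/0.45 = 11.333
Step 2: 35-fold → factor 35
Step 3: 1.15 mL + 3.2 mL = 4.35 mL total → factor 4.35/1.15 = 3.7826
Step 4: 85 μL brought to 3200 μL → factor 3200/85 = 37.647
Dilution factor to solution 1 = 11.333; to solution 4 = 56487
[solution 1]/[solution 4] = (factor to solution 4)/(factor to solution 1) = 56487/11.333 = 4.98 × 10^3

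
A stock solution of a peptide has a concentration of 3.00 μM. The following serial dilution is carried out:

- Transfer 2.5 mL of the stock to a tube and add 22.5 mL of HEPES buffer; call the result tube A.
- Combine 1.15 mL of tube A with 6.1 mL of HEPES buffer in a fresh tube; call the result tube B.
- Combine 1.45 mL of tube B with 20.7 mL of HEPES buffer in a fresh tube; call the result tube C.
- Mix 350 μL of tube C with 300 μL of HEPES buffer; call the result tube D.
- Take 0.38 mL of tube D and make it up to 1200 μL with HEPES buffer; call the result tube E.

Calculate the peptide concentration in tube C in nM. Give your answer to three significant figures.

3.12 nM

Step 1: 2.5 mL + 22.5 mL = 25 mL total → factor 25/2.5 = 10
Step 2: 1.15 mL + 6.1 mL = 7.25 mL total → factor 7.25/1.15 = 6.3043
Step 3: 1.45 mL + 20.7 mL = 22.15 mL total → factor 22.15/1.45 = 15.276
Dilution factor through tube C = 10 × 6.3043 × 15.276 = 963.04
[tube C] = 3.00 μM / 963.04 = 0.003115 μM = 3.12 nM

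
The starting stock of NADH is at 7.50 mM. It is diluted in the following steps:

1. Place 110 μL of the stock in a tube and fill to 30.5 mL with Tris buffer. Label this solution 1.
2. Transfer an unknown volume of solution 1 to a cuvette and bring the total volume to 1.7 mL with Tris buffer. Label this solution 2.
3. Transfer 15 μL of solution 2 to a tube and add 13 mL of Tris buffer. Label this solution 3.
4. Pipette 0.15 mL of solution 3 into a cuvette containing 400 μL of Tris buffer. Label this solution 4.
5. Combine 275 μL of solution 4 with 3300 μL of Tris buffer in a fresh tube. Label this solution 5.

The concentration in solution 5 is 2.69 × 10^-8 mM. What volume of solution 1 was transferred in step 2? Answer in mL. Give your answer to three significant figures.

0.0699 mL

Step 1: 110 μL brought to 30.5 mL → factor 30500/110 = 277.27
Step 2: v brought to 1.7 mL → factor = 1.7 mL/v
Step 3: 15 μL + 13 mL = 13015 μL total → factor 13015/15 = 867.67
Step 4: 0.15 mL + 400 μL = 0.55 mL total → factor 0.55/0.15 = 3.6667
Step 5: 275 μL + 3300 μL = 3575 μL total → factor 3575/275 = 13
Product of known-step factors = 1.1468 × 10^7
Overall factor = 7.50 mM / (2.69 × 10^-8 mM) = 2.7881 × 10^8
Step-2 factor = 2.7881 × 10^8 / 1.1468 × 10^7 = 24.313
v = 1.7 mL / 24.313 = 0.0699 mL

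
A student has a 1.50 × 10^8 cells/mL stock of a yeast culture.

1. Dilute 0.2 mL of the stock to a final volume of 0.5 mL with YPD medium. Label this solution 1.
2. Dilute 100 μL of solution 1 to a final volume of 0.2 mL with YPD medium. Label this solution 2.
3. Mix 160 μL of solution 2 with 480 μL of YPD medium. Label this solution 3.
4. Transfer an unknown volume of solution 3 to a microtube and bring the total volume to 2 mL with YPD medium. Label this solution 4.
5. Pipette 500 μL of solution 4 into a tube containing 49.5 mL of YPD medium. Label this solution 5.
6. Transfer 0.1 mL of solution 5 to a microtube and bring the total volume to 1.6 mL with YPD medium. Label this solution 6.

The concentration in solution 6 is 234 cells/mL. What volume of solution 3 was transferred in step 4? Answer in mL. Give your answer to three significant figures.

0.0998 mL

Step 1: 0.2 mL brought to 0.5 mL → factor 0.5/0.2 = 2.5
Step 2: 100 μL brought to 0.2 mL → factor 200/100 = 2
Step 3: 160 μL + 480 μL = 640 μL total → factor 640/160 = 4
Step 4: v brought to 2 mL → factor = 2 mL/v
Step 5: 500 μL + 49.5 mL = 50000 μL total → factor 50000/500 = 100
Step 6: 0.1 mL brought to 1.6 mL → factor 1.6/0.1 = 16
Product of known-step factors = 32000
Overall factor = 1.50 × 10^8 cells/mL / (234 cells/mL) = 6.4103 × 10^5
Step-4 factor = 6.4103 × 10^5 / 32000 = 20.032
v = 2 mL / 20.032 = 0.0998 mL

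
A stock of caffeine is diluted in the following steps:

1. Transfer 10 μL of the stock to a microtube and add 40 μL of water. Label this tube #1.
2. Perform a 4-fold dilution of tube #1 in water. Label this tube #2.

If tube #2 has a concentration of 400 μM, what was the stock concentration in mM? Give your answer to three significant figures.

8.00 mM

Step 1: 10 μL + 40 μL = 50 μL total → factor 50/10 = 5
Step 2: 4-fold → factor 4
Overall dilution factor = 5 × 4 = 20
Stock = 400 μM × 20 = 8000 μM = 8.00 mM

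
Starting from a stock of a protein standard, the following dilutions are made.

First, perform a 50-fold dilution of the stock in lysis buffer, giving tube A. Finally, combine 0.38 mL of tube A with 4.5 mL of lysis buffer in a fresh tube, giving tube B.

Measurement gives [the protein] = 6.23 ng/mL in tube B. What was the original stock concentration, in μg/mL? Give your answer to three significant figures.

4.00 μg/mL

Step 1: 50-fold → factor 50
Step 2: 0.38 mL + 4.5 mL = 4.88 mL total → factor 4.88/0.38 = 12.842
Overall dilution factor = 50 × 12.842 = 642.11
Stock = 6.23 ng/mL × 642.11 = 4000 ng/mL = 4.00 μg/mL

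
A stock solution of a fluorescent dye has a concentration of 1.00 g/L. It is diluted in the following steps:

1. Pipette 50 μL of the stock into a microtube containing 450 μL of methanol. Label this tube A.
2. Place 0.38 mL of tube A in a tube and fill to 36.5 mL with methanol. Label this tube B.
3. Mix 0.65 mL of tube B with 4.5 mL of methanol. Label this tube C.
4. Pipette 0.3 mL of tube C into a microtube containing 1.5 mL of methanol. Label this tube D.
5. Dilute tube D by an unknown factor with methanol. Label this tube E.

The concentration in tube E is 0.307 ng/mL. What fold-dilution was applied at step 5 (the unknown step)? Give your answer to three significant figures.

71.3-fold

Step 1: 50 μL + 450 μL = 500 μL total → factor 500/50 = 10
Step 2: 0.38 mL brought to 36.5 mL → factor 36.5/0.38 = 96.053
Step 3: 0.65 mL + 4.5 mL = 5.15 mL total → factor 5.15/0.65 = 7.9231
Step 4: 0.3 mL + 1.5 mL = 1.8 mL total → factor 1.8/0.3 = 6
Step 5: unknown factor x
Product of known-step factors = 45662
Overall factor = 1.00 g/L / (0.307 ng/mL) = 3.2573 × 10^6
x = 3.2573 × 10^6 / 45662 = 71.3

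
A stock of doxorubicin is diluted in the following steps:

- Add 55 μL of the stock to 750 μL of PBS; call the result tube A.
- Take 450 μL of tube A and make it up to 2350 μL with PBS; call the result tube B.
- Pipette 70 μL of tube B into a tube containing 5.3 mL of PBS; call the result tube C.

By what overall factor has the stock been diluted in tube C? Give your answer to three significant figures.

Step 1: 55 μL + 750 μL = 805 μL total → factor 805/55 = 14.636
Step 2: 450 μL brought to 2350 μL → factor 2350/450 = 5.2222
Step 3: 70 μL + 5.3 mL = 5370 μL total → factor 5370/70 = 76.714
Overall dilution factor = 14.636 × 5.2222 × 76.714 = 5863.6

5.86 × 10^3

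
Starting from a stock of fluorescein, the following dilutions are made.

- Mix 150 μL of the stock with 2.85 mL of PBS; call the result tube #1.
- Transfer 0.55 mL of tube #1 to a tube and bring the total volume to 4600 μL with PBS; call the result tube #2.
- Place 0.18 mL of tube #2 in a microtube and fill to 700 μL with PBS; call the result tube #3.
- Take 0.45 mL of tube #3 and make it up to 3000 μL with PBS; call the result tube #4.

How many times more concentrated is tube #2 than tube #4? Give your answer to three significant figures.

Step 1: 150 μL + 2.85 mL = 3000 μL total → factor 3000/150 = 20
Step 2: 0.55 mL brought to 4600 μL → factor 4.6/0.55 = 8.3636
Step 3: 0.18 mL brought to 700 μL → factor 0.7/0.18 = 3.8889
Step 4: 0.45 mL brought to 3000 μL → factor 3/0.45 = 6.6667
Dilution factor to tube #2 = 167.27; to tube #4 = 4336.7
[tube #2]/[tube #4] = (factor to tube #4)/(factor to tube #2) = 4336.7/167.27 = 25.9

25.9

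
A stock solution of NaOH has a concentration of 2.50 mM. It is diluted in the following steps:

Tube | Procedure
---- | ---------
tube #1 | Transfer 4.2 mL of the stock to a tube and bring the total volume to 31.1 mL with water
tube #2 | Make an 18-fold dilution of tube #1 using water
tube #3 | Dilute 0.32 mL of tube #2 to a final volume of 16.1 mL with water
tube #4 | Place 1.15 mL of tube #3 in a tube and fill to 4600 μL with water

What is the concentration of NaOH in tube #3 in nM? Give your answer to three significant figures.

Step 1: 4.2 mL brought to 31.1 mL → factor 31.1/4.2 = 7.4048
Step 2: 18-fold → factor 18
Step 3: 0.32 mL brought to 16.1 mL → factor 16.1/0.32 = 50.312
Dilution factor through tube #3 = 7.4048 × 18 × 50.312 = 6705.9
[tube #3] = 2.50 mM / 6705.9 = 0.0003728 mM = 373 nM

373 nM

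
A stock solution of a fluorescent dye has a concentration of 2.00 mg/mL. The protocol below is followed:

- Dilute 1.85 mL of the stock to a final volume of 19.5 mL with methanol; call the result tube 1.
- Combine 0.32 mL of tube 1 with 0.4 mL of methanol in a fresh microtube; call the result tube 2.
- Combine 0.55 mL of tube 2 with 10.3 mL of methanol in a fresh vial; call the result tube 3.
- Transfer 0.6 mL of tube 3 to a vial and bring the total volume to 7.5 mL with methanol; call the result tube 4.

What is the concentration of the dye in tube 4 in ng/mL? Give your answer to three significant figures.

342 ng/mL

Step 1: 1.85 mL brought to 19.5 mL → factor 19.5/1.85 = 10.541
Step 2: 0.32 mL + 0.4 mL = 0.72 mL total → factor 0.72/0.32 = 2.25
Step 3: 0.55 mL + 10.3 mL = 10.85 mL total → factor 10.85/0.55 = 19.727
Step 4: 0.6 mL brought to 7.5 mL → factor 7.5/0.6 = 12.5
Overall dilution factor = 10.541 × 2.25 × 19.727 × 12.5 = 5848.2
Final = 2.00 mg/mL / 5848.2 = 0.0003420 mg/mL = 342 ng/mL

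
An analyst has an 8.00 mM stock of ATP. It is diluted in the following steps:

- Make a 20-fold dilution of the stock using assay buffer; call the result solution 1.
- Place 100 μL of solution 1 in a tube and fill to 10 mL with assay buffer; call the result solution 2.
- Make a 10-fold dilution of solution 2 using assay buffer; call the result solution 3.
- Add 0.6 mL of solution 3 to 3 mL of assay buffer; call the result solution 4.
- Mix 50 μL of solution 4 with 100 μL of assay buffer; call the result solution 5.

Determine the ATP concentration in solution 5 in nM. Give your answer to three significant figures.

22.2 nM

Step 1: 20-fold → factor 20
Step 2: 100 μL brought to 10 mL → factor 10000/100 = 100
Step 3: 10-fold → factor 10
Step 4: 0.6 mL + 3 mL = 3.6 mL total → factor 3.6/0.6 = 6
Step 5: 50 μL + 100 μL = 150 μL total → factor 150/50 = 3
Overall dilution factor = 20 × 100 × 10 × 6 × 3 = 3.6 × 10^5
Final = 8.00 mM / 3.6 × 10^5 = 2.222 × 10^-5 mM = 22.2 nM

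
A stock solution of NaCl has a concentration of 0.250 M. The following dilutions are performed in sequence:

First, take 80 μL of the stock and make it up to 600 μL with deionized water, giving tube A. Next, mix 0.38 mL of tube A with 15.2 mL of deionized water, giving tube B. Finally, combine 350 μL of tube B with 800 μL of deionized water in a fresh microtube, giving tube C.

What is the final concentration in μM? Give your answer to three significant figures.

Step 1: 80 μL brought to 600 μL → factor 600/80 = 7.5
Step 2: 0.38 mL + 15.2 mL = 15.58 mL total → factor 15.58/0.38 = 41
Step 3: 350 μL + 800 μL = 1150 μL total → factor 1150/350 = 3.2857
Overall dilution factor = 7.5 × 41 × 3.2857 = 1010.4
Final = 0.250 M / 1010.4 = 0.0002474 M = 247 μM

247 μM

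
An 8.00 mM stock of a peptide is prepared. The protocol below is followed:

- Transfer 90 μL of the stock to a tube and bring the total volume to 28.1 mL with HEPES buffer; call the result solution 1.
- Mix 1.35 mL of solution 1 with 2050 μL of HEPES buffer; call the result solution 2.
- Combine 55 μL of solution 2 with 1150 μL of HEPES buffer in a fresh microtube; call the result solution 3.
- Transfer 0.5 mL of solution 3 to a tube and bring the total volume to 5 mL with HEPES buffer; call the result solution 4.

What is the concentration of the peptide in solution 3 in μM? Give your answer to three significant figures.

0.464 μM

Step 1: 90 μL brought to 28.1 mL → factor 28100/90 = 312.22
Step 2: 1.35 mL + 2050 μL = 3.4 mL total → factor 3.4/1.35 = 2.5185
Step 3: 55 μL + 1150 μL = 1205 μL total → factor 1205/55 = 21.909
Dilution factor through solution 3 = 312.22 × 2.5185 × 21.909 = 17228
[solution 3] = 8.00 mM / 17228 = 0.0004644 mM = 0.464 μM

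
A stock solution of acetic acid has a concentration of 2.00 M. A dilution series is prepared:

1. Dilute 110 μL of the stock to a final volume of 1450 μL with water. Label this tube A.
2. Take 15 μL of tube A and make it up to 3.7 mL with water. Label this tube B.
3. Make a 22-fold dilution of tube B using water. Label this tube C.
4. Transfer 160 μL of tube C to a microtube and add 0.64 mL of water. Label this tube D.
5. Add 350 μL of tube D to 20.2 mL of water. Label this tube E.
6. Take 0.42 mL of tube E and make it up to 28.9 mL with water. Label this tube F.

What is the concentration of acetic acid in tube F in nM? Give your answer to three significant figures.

Step 1: 110 μL brought to 1450 μL → factor 1450/110 = 13.182
Step 2: 15 μL brought to 3.7 mL → factor 3700/15 = 246.67
Step 3: 22-fold → factor 22
Step 4: 160 μL + 0.64 mL = 800 μL total → factor 800/160 = 5
Step 5: 350 μL + 20.2 mL = 20550 μL total → factor 20550/350 = 58.714
Step 6: 0.42 mL brought to 28.9 mL → factor 28.9/0.42 = 68.81
Overall dilution factor = 13.182 × 246.67 × 22 × 5 × 58.714 × 68.81 = 1.445 × 10^9
Final = 2.00 M / 1.445 × 10^9 = 1.384 × 10^-9 M = 1.38 nM

1.38 nM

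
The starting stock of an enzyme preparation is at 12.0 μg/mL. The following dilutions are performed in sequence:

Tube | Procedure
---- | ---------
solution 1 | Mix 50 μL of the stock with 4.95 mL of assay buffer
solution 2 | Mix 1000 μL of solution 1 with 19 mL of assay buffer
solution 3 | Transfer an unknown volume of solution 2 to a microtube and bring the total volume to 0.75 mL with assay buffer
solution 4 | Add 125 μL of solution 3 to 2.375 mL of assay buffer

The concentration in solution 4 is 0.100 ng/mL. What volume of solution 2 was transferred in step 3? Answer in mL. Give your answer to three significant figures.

0.250 mL

Step 1: 50 μL + 4.95 mL = 5000 μL total → factor 5000/50 = 100
Step 2: 1000 μL + 19 mL = 20000 μL total → factor 20000/1000 = 20
Step 3: v brought to 0.75 mL → factor = 0.75 mL/v
Step 4: 125 μL + 2.375 mL = 2500 μL total → factor 2500/125 = 20
Product of known-step factors = 40000
Overall factor = 12.0 μg/mL / (0.100 ng/mL) = 1.2 × 10^5
Step-3 factor = 1.2 × 10^5 / 40000 = 3
v = 0.75 mL / 3 = 0.250 mL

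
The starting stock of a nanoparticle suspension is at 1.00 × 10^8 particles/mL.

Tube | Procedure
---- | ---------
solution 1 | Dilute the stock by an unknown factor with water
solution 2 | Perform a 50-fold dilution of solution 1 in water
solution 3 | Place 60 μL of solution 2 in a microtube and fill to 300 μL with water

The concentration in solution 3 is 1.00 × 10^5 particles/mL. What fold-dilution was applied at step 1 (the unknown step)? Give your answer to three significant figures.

4.00-fold

Step 1: unknown factor x
Step 2: 50-fold → factor 50
Step 3: 60 μL brought to 300 μL → factor 300/60 = 5
Product of known-step factors = 250
Overall factor = 1.00 × 10^8 particles/mL / (1.00 × 10^5 particles/mL) = 1000
x = 1000 / 250 = 4.00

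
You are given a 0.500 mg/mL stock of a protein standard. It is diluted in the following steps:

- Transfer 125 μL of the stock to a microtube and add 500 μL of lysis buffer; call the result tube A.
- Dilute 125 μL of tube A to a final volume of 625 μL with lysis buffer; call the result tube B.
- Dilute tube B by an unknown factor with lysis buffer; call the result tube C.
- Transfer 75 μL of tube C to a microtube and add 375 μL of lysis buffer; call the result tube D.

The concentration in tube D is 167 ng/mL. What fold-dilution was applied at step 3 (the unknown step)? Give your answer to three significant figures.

20.0-fold

Step 1: 125 μL + 500 μL = 625 μL total → factor 625/125 = 5
Step 2: 125 μL brought to 625 μL → factor 625/125 = 5
Step 3: unknown factor x
Step 4: 75 μL + 375 μL = 450 μL total → factor 450/75 = 6
Product of known-step factors = 150
Overall factor = 0.500 mg/mL / (167 ng/mL) = 2994
x = 2994 / 150 = 20.0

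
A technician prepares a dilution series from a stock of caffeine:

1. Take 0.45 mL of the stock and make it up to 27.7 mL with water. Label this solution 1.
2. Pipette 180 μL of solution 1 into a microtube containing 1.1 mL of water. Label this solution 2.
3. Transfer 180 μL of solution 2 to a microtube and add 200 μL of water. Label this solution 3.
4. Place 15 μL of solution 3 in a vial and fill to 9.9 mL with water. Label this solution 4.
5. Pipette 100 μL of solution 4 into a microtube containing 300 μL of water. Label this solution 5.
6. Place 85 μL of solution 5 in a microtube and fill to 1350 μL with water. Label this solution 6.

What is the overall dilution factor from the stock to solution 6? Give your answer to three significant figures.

Step 1: 0.45 mL brought to 27.7 mL → factor 27.7/0.45 = 61.556
Step 2: 180 μL + 1.1 mL = 1280 μL total → factor 1280/180 = 7.1111
Step 3: 180 μL + 200 μL = 380 μL total → factor 380/180 = 2.1111
Step 4: 15 μL brought to 9.9 mL → factor 9900/15 = 660
Step 5: 100 μL + 300 μL = 400 μL total → factor 400/100 = 4
Step 6: 85 μL brought to 1350 μL → factor 1350/85 = 15.882
Overall dilution factor = 61.556 × 7.1111 × 2.1111 × 660 × 4 × 15.882 = 3.8747 × 10^7

3.87 × 10^7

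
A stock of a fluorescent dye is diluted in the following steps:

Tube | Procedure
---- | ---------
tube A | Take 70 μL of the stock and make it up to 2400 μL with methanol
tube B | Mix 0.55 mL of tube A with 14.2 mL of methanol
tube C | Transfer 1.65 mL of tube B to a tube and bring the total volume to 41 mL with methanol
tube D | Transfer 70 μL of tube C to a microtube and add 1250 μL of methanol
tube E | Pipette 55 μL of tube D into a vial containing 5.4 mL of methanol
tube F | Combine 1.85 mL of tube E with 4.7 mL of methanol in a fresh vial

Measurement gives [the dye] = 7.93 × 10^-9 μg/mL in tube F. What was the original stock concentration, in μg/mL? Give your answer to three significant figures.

Step 1: 70 μL brought to 2400 μL → factor 2400/70 = 34.286
Step 2: 0.55 mL + 14.2 mL = 14.75 mL total → factor 14.75/0.55 = 26.818
Step 3: 1.65 mL brought to 41 mL → factor 41/1.65 = 24.848
Step 4: 70 μL + 1250 μL = 1320 μL total → factor 1320/70 = 18.857
Step 5: 55 μL + 5.4 mL = 5455 μL total → factor 5455/55 = 99.182
Step 6: 1.85 mL + 4.7 mL = 6.55 mL total → factor 6.55/1.85 = 3.5405
Overall dilution factor = 34.286 × 26.818 × 24.848 × 18.857 × 99.182 × 3.5405 = 1.5129 × 10^8
Stock = 7.93 × 10^-9 μg/mL × 1.5129 × 10^8 = 1.20 μg/mL

1.20 μg/mL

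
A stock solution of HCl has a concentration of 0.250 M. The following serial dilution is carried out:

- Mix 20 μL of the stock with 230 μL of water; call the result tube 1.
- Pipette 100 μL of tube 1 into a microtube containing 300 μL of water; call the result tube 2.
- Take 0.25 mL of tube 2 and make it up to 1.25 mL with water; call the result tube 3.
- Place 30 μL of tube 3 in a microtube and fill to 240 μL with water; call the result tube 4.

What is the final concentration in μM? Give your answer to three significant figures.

125 μM

Step 1: 20 μL + 230 μL = 250 μL total → factor 250/20 = 12.5
Step 2: 100 μL + 300 μL = 400 μL total → factor 400/100 = 4
Step 3: 0.25 mL brought to 1.25 mL → factor 1.25/0.25 = 5
Step 4: 30 μL brought to 240 μL → factor 240/30 = 8
Overall dilution factor = 12.5 × 4 × 5 × 8 = 2000
Final = 0.250 M / 2000 = 0.0001250 M = 125 μM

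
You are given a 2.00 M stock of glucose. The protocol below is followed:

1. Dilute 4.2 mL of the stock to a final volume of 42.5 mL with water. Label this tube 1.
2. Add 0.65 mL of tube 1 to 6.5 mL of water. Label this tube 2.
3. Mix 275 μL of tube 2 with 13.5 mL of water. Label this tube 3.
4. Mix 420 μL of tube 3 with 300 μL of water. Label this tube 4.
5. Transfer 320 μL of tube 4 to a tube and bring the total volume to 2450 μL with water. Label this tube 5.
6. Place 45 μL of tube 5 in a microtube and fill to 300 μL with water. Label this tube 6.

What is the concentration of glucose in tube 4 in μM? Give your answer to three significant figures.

Step 1: 4.2 mL brought to 42.5 mL → factor 42.5/4.2 = 10.119
Step 2: 0.65 mL + 6.5 mL = 7.15 mL total → factor 7.15/0.65 = 11
Step 3: 275 μL + 13.5 mL = 13775 μL total → factor 13775/275 = 50.091
Step 4: 420 μL + 300 μL = 720 μL total → factor 720/420 = 1.7143
Dilution factor through tube 4 = 10.119 × 11 × 50.091 × 1.7143 = 9558.2
[tube 4] = 2.00 M / 9558.2 = 0.0002092 M = 209 μM

209 μM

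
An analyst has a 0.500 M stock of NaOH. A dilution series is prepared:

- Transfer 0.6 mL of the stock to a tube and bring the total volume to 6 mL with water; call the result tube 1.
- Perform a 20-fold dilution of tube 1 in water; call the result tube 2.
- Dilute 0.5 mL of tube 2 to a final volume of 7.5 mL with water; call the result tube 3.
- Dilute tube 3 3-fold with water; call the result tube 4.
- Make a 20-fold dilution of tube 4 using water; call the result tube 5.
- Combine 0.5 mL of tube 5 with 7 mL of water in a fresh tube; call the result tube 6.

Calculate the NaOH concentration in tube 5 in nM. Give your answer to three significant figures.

Step 1: 0.6 mL brought to 6 mL → factor 6/0.6 = 10
Step 2: 20-fold → factor 20
Step 3: 0.5 mL brought to 7.5 mL → factor 7.5/0.5 = 15
Step 4: 3-fold → factor 3
Step 5: 20-fold → factor 20
Dilution factor through tube 5 = 10 × 20 × 15 × 3 × 20 = 1.8 × 10^5
[tube 5] = 0.500 M / 1.8 × 10^5 = 2.778 × 10^-6 M = 2.78 × 10^3 nM

2.78 × 10^3 nM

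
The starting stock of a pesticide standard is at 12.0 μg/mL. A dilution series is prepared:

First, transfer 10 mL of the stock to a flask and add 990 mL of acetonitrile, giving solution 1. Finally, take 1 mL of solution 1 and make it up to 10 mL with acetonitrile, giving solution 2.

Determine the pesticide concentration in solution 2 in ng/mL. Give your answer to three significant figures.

12.0 ng/mL

Step 1: 10 mL + 990 mL = 1000 mL total → factor 1000/10 = 100
Step 2: 1 mL brought to 10 mL → factor 10/1 = 10
Overall dilution factor = 100 × 10 = 1000
Final = 12.0 μg/mL / 1000 = 0.01200 μg/mL = 12.0 ng/mL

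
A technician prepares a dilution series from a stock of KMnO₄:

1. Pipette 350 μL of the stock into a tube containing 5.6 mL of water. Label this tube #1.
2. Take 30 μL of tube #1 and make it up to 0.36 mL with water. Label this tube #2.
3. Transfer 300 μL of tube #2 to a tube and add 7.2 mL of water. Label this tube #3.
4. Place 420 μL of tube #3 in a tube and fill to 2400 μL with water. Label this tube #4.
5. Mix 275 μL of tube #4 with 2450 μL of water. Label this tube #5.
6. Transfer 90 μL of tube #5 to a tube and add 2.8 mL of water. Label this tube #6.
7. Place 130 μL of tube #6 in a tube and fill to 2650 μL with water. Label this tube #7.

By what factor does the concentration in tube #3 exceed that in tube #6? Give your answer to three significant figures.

Step 1: 350 μL + 5.6 mL = 5950 μL total → factor 5950/350 = 17
Step 2: 30 μL brought to 0.36 mL → factor 360/30 = 12
Step 3: 300 μL + 7.2 mL = 7500 μL total → factor 7500/300 = 25
Step 4: 420 μL brought to 2400 μL → factor 2400/420 = 5.7143
Step 5: 275 μL + 2450 μL = 2725 μL total → factor 2725/275 = 9.9091
Step 6: 90 μL + 2.8 mL = 2890 μL total → factor 2890/90 = 32.111
Dilution factor to tube #3 = 5100; to tube #6 = 9.273 × 10^6
[tube #3]/[tube #6] = (factor to tube #6)/(factor to tube #3) = 9.273 × 10^6/5100 = 1.82 × 10^3

1.82 × 10^3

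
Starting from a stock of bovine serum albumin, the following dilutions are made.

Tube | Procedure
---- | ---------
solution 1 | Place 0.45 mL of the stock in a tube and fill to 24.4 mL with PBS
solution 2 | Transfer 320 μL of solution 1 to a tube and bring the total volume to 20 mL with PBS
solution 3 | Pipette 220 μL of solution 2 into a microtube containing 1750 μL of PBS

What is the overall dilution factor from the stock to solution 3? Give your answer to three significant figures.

3.03 × 10^4

Step 1: 0.45 mL brought to 24.4 mL → factor 24.4/0.45 = 54.222
Step 2: 320 μL brought to 20 mL → factor 20000/320 = 62.5
Step 3: 220 μL + 1750 μL = 1970 μL total → factor 1970/220 = 8.9545
Overall dilution factor = 54.222 × 62.5 × 8.9545 = 30346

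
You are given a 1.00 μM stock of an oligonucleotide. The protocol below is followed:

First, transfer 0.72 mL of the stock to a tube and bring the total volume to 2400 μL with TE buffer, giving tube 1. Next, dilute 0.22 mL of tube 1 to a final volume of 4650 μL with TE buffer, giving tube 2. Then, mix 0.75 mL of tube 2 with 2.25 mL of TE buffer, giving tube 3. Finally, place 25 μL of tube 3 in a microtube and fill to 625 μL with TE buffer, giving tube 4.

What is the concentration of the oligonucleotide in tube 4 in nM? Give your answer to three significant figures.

Step 1: 0.72 mL brought to 2400 μL → factor 2.4/0.72 = 3.3333
Step 2: 0.22 mL brought to 4650 μL → factor 4.65/0.22 = 21.136
Step 3: 0.75 mL + 2.25 mL = 3 mL total → factor 3/0.75 = 4
Step 4: 25 μL brought to 625 μL → factor 625/25 = 25
Overall dilution factor = 3.3333 × 21.136 × 4 × 25 = 7045.5
Final = 1.00 μM / 7045.5 = 0.0001419 μM = 0.142 nM

0.142 nM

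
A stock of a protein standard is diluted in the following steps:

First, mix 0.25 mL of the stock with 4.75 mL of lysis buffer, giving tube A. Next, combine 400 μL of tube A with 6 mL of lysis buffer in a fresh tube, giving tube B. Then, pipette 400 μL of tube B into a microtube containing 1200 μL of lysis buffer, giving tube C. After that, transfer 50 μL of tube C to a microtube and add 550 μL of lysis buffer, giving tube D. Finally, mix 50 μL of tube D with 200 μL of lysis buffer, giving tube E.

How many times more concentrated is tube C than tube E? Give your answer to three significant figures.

Step 1: 0.25 mL + 4.75 mL = 5 mL total → factor 5/0.25 = 20
Step 2: 400 μL + 6 mL = 6400 μL total → factor 6400/400 = 16
Step 3: 400 μL + 1200 μL = 1600 μL total → factor 1600/400 = 4
Step 4: 50 μL + 550 μL = 600 μL total → factor 600/50 = 12
Step 5: 50 μL + 200 μL = 250 μL total → factor 250/50 = 5
Dilution factor to tube C = 1280; to tube E = 76800
[tube C]/[tube E] = (factor to tube E)/(factor to tube C) = 76800/1280 = 60.0

60.0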